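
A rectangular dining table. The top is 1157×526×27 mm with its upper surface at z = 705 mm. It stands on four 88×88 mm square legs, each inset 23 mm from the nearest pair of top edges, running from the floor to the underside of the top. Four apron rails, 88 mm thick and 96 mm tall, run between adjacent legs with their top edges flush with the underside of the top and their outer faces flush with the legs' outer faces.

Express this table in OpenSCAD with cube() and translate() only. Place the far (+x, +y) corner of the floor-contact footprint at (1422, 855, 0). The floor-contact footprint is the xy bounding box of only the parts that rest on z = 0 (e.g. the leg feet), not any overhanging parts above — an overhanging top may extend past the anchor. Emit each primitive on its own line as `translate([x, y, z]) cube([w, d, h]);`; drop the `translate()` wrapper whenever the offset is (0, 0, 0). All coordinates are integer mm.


translate([288, 352, 678]) cube([1157, 526, 27]);
translate([311, 375, 0]) cube([88, 88, 678]);
translate([1334, 375, 0]) cube([88, 88, 678]);
translate([311, 767, 0]) cube([88, 88, 678]);
translate([1334, 767, 0]) cube([88, 88, 678]);
translate([399, 375, 582]) cube([935, 88, 96]);
translate([399, 767, 582]) cube([935, 88, 96]);
translate([311, 463, 582]) cube([88, 304, 96]);
translate([1334, 463, 582]) cube([88, 304, 96]);


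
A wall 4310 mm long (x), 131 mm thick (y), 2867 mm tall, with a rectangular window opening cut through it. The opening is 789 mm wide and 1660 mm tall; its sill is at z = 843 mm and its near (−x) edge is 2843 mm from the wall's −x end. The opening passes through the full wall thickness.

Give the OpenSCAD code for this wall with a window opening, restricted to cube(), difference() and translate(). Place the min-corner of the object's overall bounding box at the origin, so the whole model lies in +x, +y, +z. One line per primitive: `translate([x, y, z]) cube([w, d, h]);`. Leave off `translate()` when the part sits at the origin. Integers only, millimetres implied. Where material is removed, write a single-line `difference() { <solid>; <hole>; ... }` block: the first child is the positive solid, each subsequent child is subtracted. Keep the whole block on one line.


difference() { cube([4310, 131, 2867]); translate([2843, 0, 843]) cube([789, 131, 1660]); }


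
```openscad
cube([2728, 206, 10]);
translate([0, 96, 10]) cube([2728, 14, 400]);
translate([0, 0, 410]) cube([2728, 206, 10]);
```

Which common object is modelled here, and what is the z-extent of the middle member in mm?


An I-beam. The web height is 400 mm.

Two wide flanges with a thin centred web — an I-beam. Overall 420 mm minus two 10 mm flanges gives a web of 420 − 2·10 = 400 mm.


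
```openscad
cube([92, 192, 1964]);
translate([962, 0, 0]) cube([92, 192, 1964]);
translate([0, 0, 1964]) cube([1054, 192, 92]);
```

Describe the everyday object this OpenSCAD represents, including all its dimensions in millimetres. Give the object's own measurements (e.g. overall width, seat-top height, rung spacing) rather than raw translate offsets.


A door frame. The clear opening is 870 mm wide and 1964 mm high. Two 92 mm wide jambs, 192 mm deep, stand either side of the opening from the floor to the top of the opening. A 92 mm thick head sits across the top of both jambs, spanning the full outside width of the frame.


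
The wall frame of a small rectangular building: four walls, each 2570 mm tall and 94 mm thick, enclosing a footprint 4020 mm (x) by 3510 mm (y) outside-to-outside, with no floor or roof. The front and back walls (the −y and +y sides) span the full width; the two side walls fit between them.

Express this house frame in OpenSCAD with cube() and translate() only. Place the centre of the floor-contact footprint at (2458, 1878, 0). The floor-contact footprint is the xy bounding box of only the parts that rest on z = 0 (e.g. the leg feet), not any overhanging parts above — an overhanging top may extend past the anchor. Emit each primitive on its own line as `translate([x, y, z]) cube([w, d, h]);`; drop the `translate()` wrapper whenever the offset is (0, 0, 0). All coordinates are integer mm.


translate([448, 123, 0]) cube([4020, 94, 2570]);
translate([448, 3539, 0]) cube([4020, 94, 2570]);
translate([448, 217, 0]) cube([94, 3322, 2570]);
translate([4374, 217, 0]) cube([94, 3322, 2570]);


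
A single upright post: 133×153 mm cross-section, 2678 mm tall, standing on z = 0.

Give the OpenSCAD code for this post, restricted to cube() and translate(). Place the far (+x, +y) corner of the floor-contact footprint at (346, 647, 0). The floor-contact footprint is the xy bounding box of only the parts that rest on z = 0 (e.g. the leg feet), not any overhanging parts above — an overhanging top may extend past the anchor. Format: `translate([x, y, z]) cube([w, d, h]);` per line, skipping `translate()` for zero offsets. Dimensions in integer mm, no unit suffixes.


translate([213, 494, 0]) cube([133, 153, 2678]);


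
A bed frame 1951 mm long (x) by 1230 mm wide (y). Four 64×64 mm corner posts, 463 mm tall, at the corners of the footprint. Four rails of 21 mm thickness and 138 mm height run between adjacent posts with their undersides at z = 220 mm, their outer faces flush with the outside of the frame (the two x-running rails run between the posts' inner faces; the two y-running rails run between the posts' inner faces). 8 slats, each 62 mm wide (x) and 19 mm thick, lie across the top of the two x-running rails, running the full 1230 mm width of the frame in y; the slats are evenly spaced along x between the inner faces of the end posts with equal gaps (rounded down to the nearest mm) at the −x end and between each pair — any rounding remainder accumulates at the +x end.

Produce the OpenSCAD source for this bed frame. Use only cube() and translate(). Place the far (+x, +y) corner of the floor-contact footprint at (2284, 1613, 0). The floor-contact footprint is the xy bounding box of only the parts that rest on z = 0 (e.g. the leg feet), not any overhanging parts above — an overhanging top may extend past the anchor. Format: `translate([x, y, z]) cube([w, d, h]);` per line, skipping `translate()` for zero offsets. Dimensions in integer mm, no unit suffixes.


// slat z = rail_z + rail_h = 220 + 138 = 358
// slat gap = ⌊(1823 − 8·62) / 9⌋ = 147
translate([333, 383, 0]) cube([64, 64, 463]);
translate([333, 1549, 0]) cube([64, 64, 463]);
translate([2220, 383, 0]) cube([64, 64, 463]);
translate([2220, 1549, 0]) cube([64, 64, 463]);
translate([397, 383, 220]) cube([1823, 21, 138]);
translate([397, 1592, 220]) cube([1823, 21, 138]);
translate([333, 447, 220]) cube([21, 1102, 138]);
translate([2263, 447, 220]) cube([21, 1102, 138]);
translate([544, 383, 358]) cube([62, 1230, 19]);
translate([753, 383, 358]) cube([62, 1230, 19]);
translate([962, 383, 358]) cube([62, 1230, 19]);
translate([1171, 383, 358]) cube([62, 1230, 19]);
translate([1380, 383, 358]) cube([62, 1230, 19]);
translate([1589, 383, 358]) cube([62, 1230, 19]);
translate([1798, 383, 358]) cube([62, 1230, 19]);
translate([2007, 383, 358]) cube([62, 1230, 19]);


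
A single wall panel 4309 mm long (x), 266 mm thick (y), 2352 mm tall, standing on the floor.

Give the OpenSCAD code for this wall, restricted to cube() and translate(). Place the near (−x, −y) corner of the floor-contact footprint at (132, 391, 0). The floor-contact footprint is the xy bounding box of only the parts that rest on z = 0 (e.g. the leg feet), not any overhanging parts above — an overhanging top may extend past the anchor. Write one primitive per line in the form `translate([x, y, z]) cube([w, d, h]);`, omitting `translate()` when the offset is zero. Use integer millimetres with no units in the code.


translate([132, 391, 0]) cube([4309, 266, 2352]);


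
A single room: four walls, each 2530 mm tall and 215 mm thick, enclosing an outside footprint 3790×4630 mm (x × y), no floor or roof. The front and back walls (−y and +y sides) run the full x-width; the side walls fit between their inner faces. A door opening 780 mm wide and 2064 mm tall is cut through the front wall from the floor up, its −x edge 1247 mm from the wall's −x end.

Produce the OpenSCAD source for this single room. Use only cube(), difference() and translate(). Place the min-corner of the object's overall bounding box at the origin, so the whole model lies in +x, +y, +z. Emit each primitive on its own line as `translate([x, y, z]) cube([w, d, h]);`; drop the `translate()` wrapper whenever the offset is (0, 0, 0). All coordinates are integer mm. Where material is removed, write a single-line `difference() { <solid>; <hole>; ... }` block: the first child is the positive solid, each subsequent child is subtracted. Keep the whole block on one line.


difference() { cube([3790, 215, 2530]); translate([1247, 0, 0]) cube([780, 215, 2064]); }
translate([0, 4415, 0]) cube([3790, 215, 2530]);
translate([0, 215, 0]) cube([215, 4200, 2530]);
translate([3575, 215, 0]) cube([215, 4200, 2530]);


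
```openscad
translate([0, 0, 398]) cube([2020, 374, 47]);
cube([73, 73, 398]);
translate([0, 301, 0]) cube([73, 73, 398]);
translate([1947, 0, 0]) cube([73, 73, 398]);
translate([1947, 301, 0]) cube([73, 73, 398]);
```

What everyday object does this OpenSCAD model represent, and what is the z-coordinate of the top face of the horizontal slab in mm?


A bench. The seat-top height is 445 mm.

A long slab on four corner posts — a bench. The slab sits at z = 398 with thickness 47, so the top is 398 + 47 = 445 mm.


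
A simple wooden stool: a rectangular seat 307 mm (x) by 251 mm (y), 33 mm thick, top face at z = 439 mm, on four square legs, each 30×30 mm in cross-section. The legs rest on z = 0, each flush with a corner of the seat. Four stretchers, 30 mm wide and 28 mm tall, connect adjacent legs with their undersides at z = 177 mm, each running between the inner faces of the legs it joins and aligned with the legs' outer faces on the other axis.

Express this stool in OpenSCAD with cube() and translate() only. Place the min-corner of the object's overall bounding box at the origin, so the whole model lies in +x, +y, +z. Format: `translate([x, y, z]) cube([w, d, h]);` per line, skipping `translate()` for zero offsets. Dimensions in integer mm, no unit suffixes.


// leg_h = 439 - 33 = 406
// stretcher span = 307 - 2*30 = 247
translate([0, 0, 406]) cube([307, 251, 33]);
cube([30, 30, 406]);
translate([277, 0, 0]) cube([30, 30, 406]);
translate([0, 221, 0]) cube([30, 30, 406]);
translate([277, 221, 0]) cube([30, 30, 406]);
translate([30, 0, 177]) cube([247, 30, 28]);
translate([30, 221, 177]) cube([247, 30, 28]);
translate([0, 30, 177]) cube([30, 191, 28]);
translate([277, 30, 177]) cube([30, 191, 28]);


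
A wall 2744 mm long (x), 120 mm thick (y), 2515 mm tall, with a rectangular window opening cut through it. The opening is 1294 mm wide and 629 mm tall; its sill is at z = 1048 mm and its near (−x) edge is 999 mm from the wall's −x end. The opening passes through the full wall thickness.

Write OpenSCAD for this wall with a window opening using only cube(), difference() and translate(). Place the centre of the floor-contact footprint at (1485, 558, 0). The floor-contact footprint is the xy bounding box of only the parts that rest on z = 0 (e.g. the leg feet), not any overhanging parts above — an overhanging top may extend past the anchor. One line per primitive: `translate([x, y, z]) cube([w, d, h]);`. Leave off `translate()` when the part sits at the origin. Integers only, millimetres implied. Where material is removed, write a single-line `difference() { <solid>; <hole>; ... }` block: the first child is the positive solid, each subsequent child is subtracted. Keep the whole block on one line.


difference() { translate([113, 498, 0]) cube([2744, 120, 2515]); translate([1112, 498, 1048]) cube([1294, 120, 629]); }


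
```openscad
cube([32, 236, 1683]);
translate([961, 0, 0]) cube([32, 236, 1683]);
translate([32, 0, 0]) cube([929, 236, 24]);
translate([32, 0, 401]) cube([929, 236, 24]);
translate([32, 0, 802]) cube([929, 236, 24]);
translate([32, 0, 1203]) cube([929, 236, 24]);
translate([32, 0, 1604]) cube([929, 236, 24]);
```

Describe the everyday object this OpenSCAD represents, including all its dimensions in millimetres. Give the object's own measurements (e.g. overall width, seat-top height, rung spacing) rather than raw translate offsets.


An open bookshelf. Two side panels, each 32 mm thick, 236 mm deep and 1683 mm tall, stand 993 mm apart (outside-to-outside). Between them sit 5 shelves, each 24 mm thick and 236 mm deep, spanning the full gap between the sides. The bottom shelf rests on the floor (its underside at z = 0) and the clear gap between one shelf's top and the next shelf's underside is 377 mm.


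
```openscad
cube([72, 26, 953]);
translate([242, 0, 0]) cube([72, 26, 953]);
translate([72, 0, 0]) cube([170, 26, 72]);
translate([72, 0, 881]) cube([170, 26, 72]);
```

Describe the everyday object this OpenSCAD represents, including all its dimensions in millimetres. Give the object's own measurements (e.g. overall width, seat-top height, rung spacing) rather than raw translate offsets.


A rectangular picture frame lying in the x–z plane (depth along y). The opening is 170 mm wide (x) by 809 mm tall (z), surrounded by a border 72 mm wide on all four sides. The frame is 26 mm deep and is made of two full-height vertical stiles with two horizontal rails fitted between them.


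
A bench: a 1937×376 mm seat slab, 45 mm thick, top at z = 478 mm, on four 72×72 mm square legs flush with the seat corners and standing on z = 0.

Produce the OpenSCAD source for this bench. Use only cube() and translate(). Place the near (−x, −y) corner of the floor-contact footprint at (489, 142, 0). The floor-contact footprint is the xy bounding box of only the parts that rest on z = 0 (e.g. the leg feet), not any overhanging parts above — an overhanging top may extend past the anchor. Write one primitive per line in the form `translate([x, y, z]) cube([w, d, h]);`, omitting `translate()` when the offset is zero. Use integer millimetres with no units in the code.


// leg_h = 478 − 45 = 433
translate([489, 142, 433]) cube([1937, 376, 45]);
translate([489, 142, 0]) cube([72, 72, 433]);
translate([489, 446, 0]) cube([72, 72, 433]);
translate([2354, 142, 0]) cube([72, 72, 433]);
translate([2354, 446, 0]) cube([72, 72, 433]);


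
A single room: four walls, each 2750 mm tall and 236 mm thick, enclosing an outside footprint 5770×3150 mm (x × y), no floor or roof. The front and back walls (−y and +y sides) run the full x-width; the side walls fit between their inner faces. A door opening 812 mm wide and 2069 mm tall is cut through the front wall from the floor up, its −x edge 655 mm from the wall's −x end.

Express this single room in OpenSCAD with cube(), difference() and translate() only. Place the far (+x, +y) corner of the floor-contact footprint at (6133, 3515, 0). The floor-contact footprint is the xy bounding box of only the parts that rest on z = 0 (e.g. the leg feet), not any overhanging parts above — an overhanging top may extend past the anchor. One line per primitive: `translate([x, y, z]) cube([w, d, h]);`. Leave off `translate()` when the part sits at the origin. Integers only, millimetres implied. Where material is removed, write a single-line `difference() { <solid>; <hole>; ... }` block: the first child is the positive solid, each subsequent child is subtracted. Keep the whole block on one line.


difference() { translate([363, 365, 0]) cube([5770, 236, 2750]); translate([1018, 365, 0]) cube([812, 236, 2069]); }
translate([363, 3279, 0]) cube([5770, 236, 2750]);
translate([363, 601, 0]) cube([236, 2678, 2750]);
translate([5897, 601, 0]) cube([236, 2678, 2750]);


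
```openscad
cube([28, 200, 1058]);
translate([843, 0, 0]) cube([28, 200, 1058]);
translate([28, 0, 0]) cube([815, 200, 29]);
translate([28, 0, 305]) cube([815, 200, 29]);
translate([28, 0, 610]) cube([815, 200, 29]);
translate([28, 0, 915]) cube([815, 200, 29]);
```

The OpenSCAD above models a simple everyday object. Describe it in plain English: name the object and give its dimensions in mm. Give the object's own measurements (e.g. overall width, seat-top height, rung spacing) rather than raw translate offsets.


An open bookshelf. Two side panels, each 28 mm thick, 200 mm deep and 1058 mm tall, stand 871 mm apart (outside-to-outside). Between them sit 4 shelves, each 29 mm thick and 200 mm deep, spanning the full gap between the sides. The bottom shelf rests on the floor (its underside at z = 0) and the clear gap between one shelf's top and the next shelf's underside is 276 mm.


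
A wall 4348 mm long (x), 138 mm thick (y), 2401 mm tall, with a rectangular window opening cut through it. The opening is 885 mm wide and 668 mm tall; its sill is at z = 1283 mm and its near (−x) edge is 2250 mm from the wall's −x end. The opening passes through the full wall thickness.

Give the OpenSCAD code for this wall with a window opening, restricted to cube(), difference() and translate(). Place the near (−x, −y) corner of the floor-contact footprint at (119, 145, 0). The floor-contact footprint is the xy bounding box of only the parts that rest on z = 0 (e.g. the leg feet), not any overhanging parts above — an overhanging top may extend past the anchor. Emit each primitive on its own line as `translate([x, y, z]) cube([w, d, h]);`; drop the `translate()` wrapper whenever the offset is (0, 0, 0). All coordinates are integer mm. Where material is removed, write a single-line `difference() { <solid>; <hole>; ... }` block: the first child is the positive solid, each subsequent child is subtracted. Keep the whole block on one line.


difference() { translate([119, 145, 0]) cube([4348, 138, 2401]); translate([2369, 145, 1283]) cube([885, 138, 668]); }


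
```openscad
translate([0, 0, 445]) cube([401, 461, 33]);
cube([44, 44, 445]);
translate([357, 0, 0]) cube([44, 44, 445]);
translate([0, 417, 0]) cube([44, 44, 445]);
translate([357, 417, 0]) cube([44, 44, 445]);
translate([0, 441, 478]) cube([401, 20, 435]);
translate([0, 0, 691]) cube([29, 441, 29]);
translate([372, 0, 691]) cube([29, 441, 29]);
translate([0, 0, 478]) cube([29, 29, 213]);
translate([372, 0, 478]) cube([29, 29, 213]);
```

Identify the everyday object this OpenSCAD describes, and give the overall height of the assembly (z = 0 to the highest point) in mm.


A chair. The overall height is 913 mm.

A slab on four corner posts with a tall panel at the back — a chair. The seat slab sits at z = 445 with thickness 33, and the 435 mm backrest starts at the seat top, so the overall height is 445 + 33 + 435 = 913 mm.


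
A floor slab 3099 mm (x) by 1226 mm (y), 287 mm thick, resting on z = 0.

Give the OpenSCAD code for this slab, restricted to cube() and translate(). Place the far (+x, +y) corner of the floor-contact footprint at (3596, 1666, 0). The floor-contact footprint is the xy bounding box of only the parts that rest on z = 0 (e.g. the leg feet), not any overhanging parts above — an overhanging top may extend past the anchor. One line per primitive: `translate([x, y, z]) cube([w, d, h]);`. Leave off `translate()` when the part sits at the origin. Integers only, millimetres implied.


translate([497, 440, 0]) cube([3099, 1226, 287]);


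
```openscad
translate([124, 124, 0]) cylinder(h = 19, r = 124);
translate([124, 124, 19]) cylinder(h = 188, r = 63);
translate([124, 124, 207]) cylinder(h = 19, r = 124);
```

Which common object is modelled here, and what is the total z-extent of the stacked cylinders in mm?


A spool. The overall height is 226 mm.

Three coaxial cylinders, large–small–large — a spool. Two 19 mm flanges and a 188 mm core give 19 + 188 + 19 = 226 mm.


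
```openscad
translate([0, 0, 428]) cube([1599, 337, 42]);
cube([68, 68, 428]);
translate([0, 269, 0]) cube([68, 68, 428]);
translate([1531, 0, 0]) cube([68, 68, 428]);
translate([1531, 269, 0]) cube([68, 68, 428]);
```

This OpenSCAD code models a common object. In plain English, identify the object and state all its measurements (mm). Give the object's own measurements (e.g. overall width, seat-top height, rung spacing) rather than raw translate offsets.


A long wooden bench with a 1599 mm (x) × 337 mm (y) seat, 42 mm thick, its top surface 470 mm above the floor. Four 68 mm square legs at the seat corners, flush with the edges, run from z = 0 to the seat underside.


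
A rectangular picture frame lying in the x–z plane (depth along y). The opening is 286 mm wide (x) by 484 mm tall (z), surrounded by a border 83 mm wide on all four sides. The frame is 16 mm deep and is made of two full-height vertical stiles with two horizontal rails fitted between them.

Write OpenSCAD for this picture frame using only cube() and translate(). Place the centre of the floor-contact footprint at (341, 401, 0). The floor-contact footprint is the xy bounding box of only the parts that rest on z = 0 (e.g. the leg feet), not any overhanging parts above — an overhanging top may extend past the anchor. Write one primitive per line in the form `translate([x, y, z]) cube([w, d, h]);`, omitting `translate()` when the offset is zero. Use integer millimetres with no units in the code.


translate([115, 393, 0]) cube([83, 16, 650]);
translate([484, 393, 0]) cube([83, 16, 650]);
translate([198, 393, 0]) cube([286, 16, 83]);
translate([198, 393, 567]) cube([286, 16, 83]);


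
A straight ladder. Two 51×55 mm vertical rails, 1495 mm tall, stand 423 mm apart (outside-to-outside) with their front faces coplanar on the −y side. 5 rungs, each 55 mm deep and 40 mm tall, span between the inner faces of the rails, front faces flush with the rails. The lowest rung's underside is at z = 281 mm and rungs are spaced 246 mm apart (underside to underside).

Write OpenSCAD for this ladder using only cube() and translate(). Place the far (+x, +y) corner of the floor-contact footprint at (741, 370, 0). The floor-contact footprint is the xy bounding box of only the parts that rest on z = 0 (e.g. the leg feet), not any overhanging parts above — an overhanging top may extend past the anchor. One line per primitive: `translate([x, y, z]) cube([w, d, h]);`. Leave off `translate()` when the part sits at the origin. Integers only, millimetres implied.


translate([318, 315, 0]) cube([51, 55, 1495]);
translate([690, 315, 0]) cube([51, 55, 1495]);
translate([369, 315, 281]) cube([321, 55, 40]);
translate([369, 315, 527]) cube([321, 55, 40]);
translate([369, 315, 773]) cube([321, 55, 40]);
translate([369, 315, 1019]) cube([321, 55, 40]);
translate([369, 315, 1265]) cube([321, 55, 40]);


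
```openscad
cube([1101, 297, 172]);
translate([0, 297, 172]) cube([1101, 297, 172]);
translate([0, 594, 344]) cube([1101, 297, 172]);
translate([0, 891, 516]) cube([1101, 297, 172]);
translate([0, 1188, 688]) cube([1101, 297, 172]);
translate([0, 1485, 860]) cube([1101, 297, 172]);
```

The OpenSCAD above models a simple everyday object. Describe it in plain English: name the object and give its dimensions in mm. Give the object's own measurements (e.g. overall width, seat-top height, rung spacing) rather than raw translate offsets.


A straight staircase of 6 solid steps. Each step is 1101 mm wide (x), 297 mm deep (y, the going) and 172 mm tall (the rise). The first step rests on the floor; each subsequent step sits one going further in +y and one rise higher in +z, directly behind and above the previous step with no overlap.


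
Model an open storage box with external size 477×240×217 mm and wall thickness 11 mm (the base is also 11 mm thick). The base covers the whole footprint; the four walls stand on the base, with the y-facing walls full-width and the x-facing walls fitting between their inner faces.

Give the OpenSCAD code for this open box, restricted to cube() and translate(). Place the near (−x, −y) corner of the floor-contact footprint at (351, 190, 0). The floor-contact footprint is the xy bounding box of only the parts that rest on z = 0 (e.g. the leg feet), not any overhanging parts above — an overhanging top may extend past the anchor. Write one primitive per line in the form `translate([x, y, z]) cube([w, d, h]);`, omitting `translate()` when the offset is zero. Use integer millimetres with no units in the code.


translate([351, 190, 0]) cube([477, 240, 11]);
translate([351, 190, 11]) cube([477, 11, 206]);
translate([351, 419, 11]) cube([477, 11, 206]);
translate([351, 201, 11]) cube([11, 218, 206]);
translate([817, 201, 11]) cube([11, 218, 206]);


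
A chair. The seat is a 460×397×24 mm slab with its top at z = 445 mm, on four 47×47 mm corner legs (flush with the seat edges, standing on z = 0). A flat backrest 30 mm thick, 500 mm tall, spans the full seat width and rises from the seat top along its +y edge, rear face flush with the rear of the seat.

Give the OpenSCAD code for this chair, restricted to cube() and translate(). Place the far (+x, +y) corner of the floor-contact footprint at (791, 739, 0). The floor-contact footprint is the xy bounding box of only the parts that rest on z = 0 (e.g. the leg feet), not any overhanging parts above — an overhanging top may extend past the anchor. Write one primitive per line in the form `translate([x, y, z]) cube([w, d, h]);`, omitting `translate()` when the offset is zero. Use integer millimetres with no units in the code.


// leg_h = 445 - 24 = 421
translate([331, 342, 421]) cube([460, 397, 24]);
translate([331, 342, 0]) cube([47, 47, 421]);
translate([744, 342, 0]) cube([47, 47, 421]);
translate([331, 692, 0]) cube([47, 47, 421]);
translate([744, 692, 0]) cube([47, 47, 421]);
translate([331, 709, 445]) cube([460, 30, 500]);


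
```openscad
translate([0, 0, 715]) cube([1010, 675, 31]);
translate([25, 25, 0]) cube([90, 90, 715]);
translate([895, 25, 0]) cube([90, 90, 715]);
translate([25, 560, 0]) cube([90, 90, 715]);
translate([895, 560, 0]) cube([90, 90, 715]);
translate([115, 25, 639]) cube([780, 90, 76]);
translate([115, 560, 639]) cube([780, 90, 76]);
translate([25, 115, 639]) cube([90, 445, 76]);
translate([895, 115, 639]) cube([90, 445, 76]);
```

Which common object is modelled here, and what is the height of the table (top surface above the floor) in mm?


A table. The table height is 746 mm.

A 1010×675×31 slab sits at z = 715 on four 90 mm square posts — a table. The top surface is at 715 + 31 = 746 mm.


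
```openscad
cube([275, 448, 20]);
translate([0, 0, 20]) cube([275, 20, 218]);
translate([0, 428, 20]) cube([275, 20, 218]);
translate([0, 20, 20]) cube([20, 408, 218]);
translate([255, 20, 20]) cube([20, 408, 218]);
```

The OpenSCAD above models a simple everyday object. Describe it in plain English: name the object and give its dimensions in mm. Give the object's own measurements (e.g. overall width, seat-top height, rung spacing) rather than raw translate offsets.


An open-topped rectangular box: outside dimensions 275×448×238 mm, with a uniform wall and base thickness of 20 mm. The base is a full 275×448 slab on the floor; four walls sit on top of the base. The front and back walls (the −y and +y sides) span the full width; the two side walls fit between them.


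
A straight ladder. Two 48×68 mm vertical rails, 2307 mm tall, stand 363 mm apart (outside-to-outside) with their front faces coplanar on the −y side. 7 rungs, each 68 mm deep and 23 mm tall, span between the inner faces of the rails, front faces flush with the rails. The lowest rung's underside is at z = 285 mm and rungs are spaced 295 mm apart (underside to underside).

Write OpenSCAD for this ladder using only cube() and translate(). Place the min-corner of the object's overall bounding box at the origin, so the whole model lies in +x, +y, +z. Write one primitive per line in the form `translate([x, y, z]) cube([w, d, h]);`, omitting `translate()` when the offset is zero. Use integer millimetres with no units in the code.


// rung span = 363 - 2*48 = 267
// rung[k] z = 285 + k*295
cube([48, 68, 2307]);
translate([315, 0, 0]) cube([48, 68, 2307]);
translate([48, 0, 285]) cube([267, 68, 23]);
translate([48, 0, 580]) cube([267, 68, 23]);
translate([48, 0, 875]) cube([267, 68, 23]);
translate([48, 0, 1170]) cube([267, 68, 23]);
translate([48, 0, 1465]) cube([267, 68, 23]);
translate([48, 0, 1760]) cube([267, 68, 23]);
translate([48, 0, 2055]) cube([267, 68, 23]);


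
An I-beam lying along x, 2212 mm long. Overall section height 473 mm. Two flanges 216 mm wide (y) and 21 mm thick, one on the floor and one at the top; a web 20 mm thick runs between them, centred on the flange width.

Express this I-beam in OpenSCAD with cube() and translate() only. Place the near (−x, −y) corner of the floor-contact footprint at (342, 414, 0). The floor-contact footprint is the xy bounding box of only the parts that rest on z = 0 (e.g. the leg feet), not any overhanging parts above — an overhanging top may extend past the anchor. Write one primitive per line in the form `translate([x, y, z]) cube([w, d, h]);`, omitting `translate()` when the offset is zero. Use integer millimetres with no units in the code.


translate([342, 414, 0]) cube([2212, 216, 21]);
translate([342, 512, 21]) cube([2212, 20, 431]);
translate([342, 414, 452]) cube([2212, 216, 21]);


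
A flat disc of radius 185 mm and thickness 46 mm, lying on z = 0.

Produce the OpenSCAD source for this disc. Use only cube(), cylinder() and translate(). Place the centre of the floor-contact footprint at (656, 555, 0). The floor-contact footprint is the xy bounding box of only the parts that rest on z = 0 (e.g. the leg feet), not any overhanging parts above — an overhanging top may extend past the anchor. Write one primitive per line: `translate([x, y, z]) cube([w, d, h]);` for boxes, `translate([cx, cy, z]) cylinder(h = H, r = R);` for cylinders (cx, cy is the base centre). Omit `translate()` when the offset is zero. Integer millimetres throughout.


translate([656, 555, 0]) cylinder(h = 46, r = 185);


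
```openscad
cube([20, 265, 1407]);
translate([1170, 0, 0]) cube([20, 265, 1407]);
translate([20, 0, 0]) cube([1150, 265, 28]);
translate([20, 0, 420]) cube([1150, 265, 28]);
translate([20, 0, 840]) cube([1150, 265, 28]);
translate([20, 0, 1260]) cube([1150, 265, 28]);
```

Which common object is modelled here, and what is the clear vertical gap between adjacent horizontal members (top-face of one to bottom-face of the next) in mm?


A bookshelf. The clear shelf gap is 392 mm.

Two tall side panels with 4 horizontal boards between them — a bookshelf. The first two shelf undersides are at z = 0 and z = 420; with shelf thickness 28, the clear gap is 420 − 0 − 28 = 392 mm.


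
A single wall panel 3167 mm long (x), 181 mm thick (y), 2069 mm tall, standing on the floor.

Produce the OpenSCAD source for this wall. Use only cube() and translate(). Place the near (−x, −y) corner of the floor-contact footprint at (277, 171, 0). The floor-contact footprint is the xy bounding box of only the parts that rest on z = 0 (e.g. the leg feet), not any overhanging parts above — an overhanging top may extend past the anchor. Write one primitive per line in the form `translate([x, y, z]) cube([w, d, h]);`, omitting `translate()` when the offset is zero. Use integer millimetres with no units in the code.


translate([277, 171, 0]) cube([3167, 181, 2069]);


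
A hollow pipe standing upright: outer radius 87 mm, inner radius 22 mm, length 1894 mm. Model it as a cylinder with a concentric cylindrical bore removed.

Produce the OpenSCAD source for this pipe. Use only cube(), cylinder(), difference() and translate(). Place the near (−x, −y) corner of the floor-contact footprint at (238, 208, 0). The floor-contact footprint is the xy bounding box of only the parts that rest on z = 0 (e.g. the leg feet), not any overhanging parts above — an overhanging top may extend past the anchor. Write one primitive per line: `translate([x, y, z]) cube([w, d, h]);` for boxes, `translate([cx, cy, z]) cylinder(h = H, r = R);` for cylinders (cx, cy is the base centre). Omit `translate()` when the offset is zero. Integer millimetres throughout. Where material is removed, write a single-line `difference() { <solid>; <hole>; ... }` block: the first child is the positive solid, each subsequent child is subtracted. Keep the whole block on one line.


difference() { translate([325, 295, 0]) cylinder(h = 1894, r = 87); translate([325, 295, 0]) cylinder(h = 1894, r = 22); }


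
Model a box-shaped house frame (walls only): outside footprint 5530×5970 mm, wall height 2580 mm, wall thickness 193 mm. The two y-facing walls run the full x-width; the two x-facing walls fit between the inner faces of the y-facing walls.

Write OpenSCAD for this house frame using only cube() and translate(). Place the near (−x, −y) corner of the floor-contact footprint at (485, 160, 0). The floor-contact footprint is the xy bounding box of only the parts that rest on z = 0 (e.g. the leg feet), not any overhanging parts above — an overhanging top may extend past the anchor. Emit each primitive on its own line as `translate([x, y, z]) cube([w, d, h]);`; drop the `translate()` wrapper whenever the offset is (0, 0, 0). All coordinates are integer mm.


translate([485, 160, 0]) cube([5530, 193, 2580]);
translate([485, 5937, 0]) cube([5530, 193, 2580]);
translate([485, 353, 0]) cube([193, 5584, 2580]);
translate([5822, 353, 0]) cube([193, 5584, 2580]);


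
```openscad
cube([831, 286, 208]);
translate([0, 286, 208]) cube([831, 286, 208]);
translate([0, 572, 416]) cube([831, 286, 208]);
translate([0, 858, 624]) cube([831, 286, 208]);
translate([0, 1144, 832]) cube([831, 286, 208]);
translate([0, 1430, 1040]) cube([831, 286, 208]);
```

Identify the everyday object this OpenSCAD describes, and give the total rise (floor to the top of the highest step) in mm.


A staircase. The total rise is 1248 mm.

6 identical blocks, each offset up and back from the previous — a staircase. Each step is 208 mm tall and there are 6 of them, so the total rise is 6 × 208 = 1248 mm.


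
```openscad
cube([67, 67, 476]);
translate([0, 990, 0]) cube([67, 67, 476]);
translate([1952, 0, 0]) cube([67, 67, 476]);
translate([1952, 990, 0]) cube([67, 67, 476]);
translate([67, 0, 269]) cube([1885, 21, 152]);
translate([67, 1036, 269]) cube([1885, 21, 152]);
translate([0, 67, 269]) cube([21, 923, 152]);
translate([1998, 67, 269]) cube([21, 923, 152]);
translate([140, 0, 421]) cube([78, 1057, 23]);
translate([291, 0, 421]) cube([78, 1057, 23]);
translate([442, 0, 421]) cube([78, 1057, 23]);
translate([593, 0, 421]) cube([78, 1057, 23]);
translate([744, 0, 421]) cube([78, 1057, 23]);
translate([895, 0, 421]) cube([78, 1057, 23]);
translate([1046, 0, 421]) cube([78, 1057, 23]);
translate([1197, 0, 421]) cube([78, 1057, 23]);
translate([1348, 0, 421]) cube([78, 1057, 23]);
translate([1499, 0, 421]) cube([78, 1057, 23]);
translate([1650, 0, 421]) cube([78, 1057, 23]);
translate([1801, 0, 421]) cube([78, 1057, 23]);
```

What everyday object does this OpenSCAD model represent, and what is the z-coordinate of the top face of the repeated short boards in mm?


A bed frame. The slat-top height is 444 mm.

Four posts, four rails, and a row of slats — a bed frame. Slats sit on the rails at z = 269 + 152 = 421; with slat thickness 23, the top is 444 mm.


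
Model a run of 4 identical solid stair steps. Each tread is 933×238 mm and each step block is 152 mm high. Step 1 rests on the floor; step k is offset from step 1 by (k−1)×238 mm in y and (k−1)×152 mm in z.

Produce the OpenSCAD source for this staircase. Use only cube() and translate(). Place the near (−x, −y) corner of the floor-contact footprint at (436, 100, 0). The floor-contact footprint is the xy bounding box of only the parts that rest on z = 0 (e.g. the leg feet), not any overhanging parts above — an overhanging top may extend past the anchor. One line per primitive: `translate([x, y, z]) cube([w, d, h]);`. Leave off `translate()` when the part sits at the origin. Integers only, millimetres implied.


translate([436, 100, 0]) cube([933, 238, 152]);
translate([436, 338, 152]) cube([933, 238, 152]);
translate([436, 576, 304]) cube([933, 238, 152]);
translate([436, 814, 456]) cube([933, 238, 152]);


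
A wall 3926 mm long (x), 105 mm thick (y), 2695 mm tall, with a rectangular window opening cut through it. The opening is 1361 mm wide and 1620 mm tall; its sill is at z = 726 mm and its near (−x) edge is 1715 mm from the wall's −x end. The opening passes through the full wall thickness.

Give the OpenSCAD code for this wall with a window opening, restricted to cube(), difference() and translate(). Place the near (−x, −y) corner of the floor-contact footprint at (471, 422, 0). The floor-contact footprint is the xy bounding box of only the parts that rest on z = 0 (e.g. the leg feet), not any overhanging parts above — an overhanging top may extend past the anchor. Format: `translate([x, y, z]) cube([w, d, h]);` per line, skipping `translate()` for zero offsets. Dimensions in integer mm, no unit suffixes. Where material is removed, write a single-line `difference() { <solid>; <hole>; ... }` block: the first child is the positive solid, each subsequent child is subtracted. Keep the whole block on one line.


difference() { translate([471, 422, 0]) cube([3926, 105, 2695]); translate([2186, 422, 726]) cube([1361, 105, 1620]); }


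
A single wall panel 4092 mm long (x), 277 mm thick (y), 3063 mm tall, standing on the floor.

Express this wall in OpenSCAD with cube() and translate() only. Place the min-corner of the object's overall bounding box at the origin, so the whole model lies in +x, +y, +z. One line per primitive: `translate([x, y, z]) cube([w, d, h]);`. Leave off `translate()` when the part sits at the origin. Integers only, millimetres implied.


cube([4092, 277, 3063]);


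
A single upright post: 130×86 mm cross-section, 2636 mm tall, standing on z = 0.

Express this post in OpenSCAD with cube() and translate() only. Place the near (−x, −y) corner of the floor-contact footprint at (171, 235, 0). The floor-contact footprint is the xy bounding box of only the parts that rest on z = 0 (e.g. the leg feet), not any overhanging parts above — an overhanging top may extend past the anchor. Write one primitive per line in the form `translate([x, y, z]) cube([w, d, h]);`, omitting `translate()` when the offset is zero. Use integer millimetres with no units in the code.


translate([171, 235, 0]) cube([130, 86, 2636]);


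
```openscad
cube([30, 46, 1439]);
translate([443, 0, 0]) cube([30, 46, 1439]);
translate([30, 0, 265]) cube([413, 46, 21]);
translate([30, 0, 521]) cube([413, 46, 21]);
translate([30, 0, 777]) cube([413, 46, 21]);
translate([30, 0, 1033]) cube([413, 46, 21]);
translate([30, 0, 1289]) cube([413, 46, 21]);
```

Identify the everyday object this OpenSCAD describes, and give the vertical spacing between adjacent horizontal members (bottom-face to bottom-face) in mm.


A ladder. The rung spacing is 256 mm.

Two tall 30×46 posts with 5 short bars between them — a ladder. Adjacent rungs sit at z = 265 and z = 521, so the spacing is 521 − 265 = 256 mm.


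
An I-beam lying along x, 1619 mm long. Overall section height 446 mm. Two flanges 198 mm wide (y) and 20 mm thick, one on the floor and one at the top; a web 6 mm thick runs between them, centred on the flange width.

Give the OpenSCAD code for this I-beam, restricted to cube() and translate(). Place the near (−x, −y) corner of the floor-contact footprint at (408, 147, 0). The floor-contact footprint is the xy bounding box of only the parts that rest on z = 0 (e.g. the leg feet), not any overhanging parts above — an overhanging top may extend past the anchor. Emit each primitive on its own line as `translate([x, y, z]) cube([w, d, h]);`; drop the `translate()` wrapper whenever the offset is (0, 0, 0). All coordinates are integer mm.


translate([408, 147, 0]) cube([1619, 198, 20]);
translate([408, 243, 20]) cube([1619, 6, 406]);
translate([408, 147, 426]) cube([1619, 198, 20]);


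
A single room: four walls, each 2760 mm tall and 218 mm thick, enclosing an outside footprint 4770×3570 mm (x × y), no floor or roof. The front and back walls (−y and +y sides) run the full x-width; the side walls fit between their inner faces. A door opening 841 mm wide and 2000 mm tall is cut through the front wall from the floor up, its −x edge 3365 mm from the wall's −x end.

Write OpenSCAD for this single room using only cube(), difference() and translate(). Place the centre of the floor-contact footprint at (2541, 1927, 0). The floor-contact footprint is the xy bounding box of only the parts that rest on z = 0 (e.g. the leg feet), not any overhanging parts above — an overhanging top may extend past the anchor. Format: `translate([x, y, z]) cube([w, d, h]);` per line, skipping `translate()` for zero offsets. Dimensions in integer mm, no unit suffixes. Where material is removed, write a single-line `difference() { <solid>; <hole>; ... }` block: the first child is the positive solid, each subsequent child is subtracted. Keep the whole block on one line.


difference() { translate([156, 142, 0]) cube([4770, 218, 2760]); translate([3521, 142, 0]) cube([841, 218, 2000]); }
translate([156, 3494, 0]) cube([4770, 218, 2760]);
translate([156, 360, 0]) cube([218, 3134, 2760]);
translate([4708, 360, 0]) cube([218, 3134, 2760]);
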